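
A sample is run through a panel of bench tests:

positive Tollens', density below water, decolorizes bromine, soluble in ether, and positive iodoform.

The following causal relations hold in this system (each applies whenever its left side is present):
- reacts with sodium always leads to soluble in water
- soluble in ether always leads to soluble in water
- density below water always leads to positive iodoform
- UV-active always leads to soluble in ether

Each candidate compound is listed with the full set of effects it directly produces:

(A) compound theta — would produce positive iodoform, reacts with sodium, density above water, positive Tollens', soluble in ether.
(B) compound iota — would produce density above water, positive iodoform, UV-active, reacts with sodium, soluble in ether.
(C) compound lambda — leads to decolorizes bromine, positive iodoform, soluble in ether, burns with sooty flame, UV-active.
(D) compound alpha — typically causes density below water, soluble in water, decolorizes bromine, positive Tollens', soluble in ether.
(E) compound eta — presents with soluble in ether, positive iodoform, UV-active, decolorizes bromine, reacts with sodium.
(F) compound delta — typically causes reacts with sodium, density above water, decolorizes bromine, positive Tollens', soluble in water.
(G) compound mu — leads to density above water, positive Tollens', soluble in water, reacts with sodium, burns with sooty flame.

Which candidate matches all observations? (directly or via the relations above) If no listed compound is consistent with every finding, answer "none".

Per-candidate check:
(A) compound theta — fails on density below water, decolorizes bromine (predicts density above water, not density below water)
(B) compound iota — fails on positive Tollens', density below water, decolorizes bromine (predicts density above water, not density below water)
(C) compound lambda — positive Tollens' -; density below water -; decolorizes bromine +; soluble in ether +; positive iodoform +
(D) compound alpha — accounts for every observation (positive iodoform through density below water → positive iodoform)
(E) compound eta — positive Tollens' -; density below water -; decolorizes bromine +; soluble in ether +; positive iodoform +
(F) compound delta — fails on density below water, soluble in ether, positive iodoform (predicts density above water, not density below water)
(G) compound mu — positive Tollens' +; density below water -; decolorizes bromine -; soluble in ether -; positive iodoform -
Only (D) is consistent with every observation.

D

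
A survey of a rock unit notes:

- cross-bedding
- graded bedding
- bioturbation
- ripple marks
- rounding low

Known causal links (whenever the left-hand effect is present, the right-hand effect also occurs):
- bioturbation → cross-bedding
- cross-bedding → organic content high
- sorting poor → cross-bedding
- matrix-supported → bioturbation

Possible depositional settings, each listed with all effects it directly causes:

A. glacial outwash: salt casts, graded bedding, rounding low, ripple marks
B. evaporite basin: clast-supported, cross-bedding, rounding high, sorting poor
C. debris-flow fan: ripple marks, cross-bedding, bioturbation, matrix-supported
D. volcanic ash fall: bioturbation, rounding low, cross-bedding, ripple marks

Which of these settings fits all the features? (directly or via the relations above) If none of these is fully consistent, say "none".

none

For each candidate, compare predicted effects to what was observed:
(A) glacial outwash — cross-bedding -; graded bedding +; bioturbation -; ripple marks +; rounding low +
(B) evaporite basin — cross-bedding +; graded bedding -; bioturbation -; ripple marks -; rounding low -
(C) debris-flow fan — cross-bedding +; graded bedding -; bioturbation +; ripple marks +; rounding low -
(D) volcanic ash fall — cross-bedding +; graded bedding -; bioturbation +; ripple marks +; rounding low +
None of the listed candidates fits everything.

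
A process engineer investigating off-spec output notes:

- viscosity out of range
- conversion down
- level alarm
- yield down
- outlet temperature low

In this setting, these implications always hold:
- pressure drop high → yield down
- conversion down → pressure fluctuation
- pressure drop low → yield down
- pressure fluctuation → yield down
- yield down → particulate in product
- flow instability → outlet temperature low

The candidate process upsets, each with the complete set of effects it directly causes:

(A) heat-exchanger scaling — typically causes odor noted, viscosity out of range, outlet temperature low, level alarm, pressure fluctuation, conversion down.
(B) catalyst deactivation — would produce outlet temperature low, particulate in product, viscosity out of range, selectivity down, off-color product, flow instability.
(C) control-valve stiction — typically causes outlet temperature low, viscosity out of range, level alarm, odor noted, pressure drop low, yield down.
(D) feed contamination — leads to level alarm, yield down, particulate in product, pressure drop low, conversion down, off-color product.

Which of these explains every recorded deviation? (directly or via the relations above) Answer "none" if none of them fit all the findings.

A

Testing each hypothesis:
(A) heat-exchanger scaling — viscosity out of range match; conversion down match; level alarm match; yield down match (via pressure fluctuation → yield down); outlet temperature low match
(B) catalyst deactivation — does not account for conversion down, level alarm, yield down
(C) control-valve stiction — does not account for conversion down
(D) feed contamination — viscosity out of range miss; conversion down match; level alarm match; yield down match; outlet temperature low miss
(A) alone accounts for all the evidence.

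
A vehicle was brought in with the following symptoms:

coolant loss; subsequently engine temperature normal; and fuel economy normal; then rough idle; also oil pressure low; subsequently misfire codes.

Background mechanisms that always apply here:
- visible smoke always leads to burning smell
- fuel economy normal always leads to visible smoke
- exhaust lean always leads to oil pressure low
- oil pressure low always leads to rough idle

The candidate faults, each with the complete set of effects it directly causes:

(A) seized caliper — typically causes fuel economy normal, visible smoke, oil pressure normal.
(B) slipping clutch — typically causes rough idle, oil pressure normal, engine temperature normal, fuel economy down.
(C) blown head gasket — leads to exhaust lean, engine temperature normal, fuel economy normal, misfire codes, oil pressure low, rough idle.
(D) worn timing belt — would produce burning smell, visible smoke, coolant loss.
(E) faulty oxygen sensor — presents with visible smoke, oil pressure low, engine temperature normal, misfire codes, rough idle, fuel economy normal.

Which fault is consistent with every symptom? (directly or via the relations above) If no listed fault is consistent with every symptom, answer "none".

For each candidate, compare predicted effects to what was observed:
(A) seized caliper — coolant loss ✗; engine temperature normal ✗; fuel economy normal ✓; rough idle ✗; oil pressure low ✗; misfire codes ✗
(B) slipping clutch — fails on coolant loss, fuel economy normal, oil pressure low, misfire codes (predicts fuel economy down, not fuel economy normal; predicts oil pressure normal, not oil pressure low)
(C) blown head gasket — coolant loss ✗; engine temperature normal ✓; fuel economy normal ✓; rough idle ✓; oil pressure low ✓; misfire codes ✓
(D) worn timing belt — coolant loss ✓; engine temperature normal ✗; fuel economy normal ✗; rough idle ✗; oil pressure low ✗; misfire codes ✗
(E) faulty oxygen sensor — does not account for coolant loss
No candidate is consistent with all observations.

none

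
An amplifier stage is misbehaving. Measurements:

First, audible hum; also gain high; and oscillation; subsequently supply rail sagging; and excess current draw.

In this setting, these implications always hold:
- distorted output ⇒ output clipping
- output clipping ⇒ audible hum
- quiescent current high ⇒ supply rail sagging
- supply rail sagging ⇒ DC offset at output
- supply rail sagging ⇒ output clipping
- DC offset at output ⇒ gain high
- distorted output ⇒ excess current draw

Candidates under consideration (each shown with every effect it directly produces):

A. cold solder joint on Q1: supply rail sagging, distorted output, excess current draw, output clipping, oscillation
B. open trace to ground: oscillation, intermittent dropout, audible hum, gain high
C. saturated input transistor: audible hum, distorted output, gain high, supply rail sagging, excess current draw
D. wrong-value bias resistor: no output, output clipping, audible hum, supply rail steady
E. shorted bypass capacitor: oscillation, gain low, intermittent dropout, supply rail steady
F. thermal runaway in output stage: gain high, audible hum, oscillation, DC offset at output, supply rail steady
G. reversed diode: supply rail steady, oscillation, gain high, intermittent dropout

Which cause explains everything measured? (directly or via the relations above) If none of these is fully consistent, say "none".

Checking each candidate against the observations:
(A) cold solder joint on Q1 — accounts for every observation (audible hum by output clipping → audible hum)
(B) open trace to ground — audible hum yes; gain high yes; oscillation yes; supply rail sagging NO; excess current draw NO
(C) saturated input transistor — audible hum yes; gain high yes; oscillation NO; supply rail sagging yes; excess current draw yes
(D) wrong-value bias resistor — fails on gain high, oscillation, supply rail sagging, excess current draw (predicts supply rail steady, not supply rail sagging)
(E) shorted bypass capacitor — fails on audible hum, gain high, supply rail sagging, excess current draw (predicts gain low, not gain high; predicts supply rail steady, not supply rail sagging)
(F) thermal runaway in output stage — audible hum yes; gain high yes; oscillation yes; supply rail sagging NO; excess current draw NO
(G) reversed diode — fails on audible hum, supply rail sagging, excess current draw (predicts supply rail steady, not supply rail sagging)
(A) alone accounts for all the evidence.

A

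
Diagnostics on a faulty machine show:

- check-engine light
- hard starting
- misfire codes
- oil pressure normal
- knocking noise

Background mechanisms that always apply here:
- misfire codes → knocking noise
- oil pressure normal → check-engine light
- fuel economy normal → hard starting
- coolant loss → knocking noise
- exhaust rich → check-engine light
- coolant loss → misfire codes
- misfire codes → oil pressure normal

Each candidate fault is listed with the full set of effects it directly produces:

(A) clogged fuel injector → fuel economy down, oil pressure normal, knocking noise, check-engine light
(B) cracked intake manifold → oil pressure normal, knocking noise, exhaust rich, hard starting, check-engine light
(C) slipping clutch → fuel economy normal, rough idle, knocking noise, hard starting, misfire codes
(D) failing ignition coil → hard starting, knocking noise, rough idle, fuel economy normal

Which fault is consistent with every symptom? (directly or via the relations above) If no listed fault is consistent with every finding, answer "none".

Testing each hypothesis:
(A) clogged fuel injector — does not account for hard starting, misfire codes
(B) cracked intake manifold — check-engine light +; hard starting +; misfire codes -; oil pressure normal +; knocking noise +
(C) slipping clutch — check-engine light + (via misfire codes → oil pressure normal → check-engine light); hard starting +; misfire codes +; oil pressure normal + (via misfire codes → oil pressure normal); knocking noise +
(D) failing ignition coil — check-engine light -; hard starting +; misfire codes -; oil pressure normal -; knocking noise +
(C) is the only candidate with no mismatches.

C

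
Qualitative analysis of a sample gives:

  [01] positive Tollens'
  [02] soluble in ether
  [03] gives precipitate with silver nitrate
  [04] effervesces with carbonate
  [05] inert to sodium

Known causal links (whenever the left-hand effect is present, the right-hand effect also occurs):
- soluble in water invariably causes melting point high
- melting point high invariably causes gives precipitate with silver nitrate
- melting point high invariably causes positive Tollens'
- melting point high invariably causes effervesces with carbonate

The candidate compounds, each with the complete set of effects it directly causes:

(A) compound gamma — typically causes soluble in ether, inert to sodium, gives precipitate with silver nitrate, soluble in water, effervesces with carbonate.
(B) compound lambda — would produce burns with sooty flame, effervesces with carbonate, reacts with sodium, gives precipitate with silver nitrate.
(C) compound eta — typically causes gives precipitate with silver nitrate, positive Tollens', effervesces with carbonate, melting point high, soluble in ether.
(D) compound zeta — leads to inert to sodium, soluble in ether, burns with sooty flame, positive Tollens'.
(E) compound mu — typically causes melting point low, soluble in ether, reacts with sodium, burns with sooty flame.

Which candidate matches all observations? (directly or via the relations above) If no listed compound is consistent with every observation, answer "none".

A

For each candidate, compare predicted effects to what was observed:
(A) compound gamma — accounts for every observation (positive Tollens' through soluble in water → melting point high → positive Tollens')
(B) compound lambda — positive Tollens' ✗; soluble in ether ✗; gives precipitate with silver nitrate ✓; effervesces with carbonate ✓; inert to sodium ✗
(C) compound eta — positive Tollens' ✓; soluble in ether ✓; gives precipitate with silver nitrate ✓; effervesces with carbonate ✓; inert to sodium ✗
(D) compound zeta — positive Tollens' ✓; soluble in ether ✓; gives precipitate with silver nitrate ✗; effervesces with carbonate ✗; inert to sodium ✓
(E) compound mu — positive Tollens' ✗; soluble in ether ✓; gives precipitate with silver nitrate ✗; effervesces with carbonate ✗; inert to sodium ✗
Only (A) is consistent with every observation.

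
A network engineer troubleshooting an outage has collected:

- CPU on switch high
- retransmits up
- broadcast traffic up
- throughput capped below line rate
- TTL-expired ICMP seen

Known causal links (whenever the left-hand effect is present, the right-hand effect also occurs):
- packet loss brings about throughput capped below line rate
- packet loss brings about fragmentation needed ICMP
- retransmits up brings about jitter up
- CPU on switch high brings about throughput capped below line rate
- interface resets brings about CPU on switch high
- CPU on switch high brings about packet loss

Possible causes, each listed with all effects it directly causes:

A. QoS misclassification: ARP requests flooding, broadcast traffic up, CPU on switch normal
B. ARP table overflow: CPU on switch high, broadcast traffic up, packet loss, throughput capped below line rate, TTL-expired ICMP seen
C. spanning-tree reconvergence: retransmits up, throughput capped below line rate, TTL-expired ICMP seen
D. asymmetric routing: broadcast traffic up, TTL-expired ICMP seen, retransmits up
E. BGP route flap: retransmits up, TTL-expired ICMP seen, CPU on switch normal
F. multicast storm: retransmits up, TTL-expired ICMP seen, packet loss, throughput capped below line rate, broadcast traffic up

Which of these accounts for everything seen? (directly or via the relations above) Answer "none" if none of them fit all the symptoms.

Per-candidate check:
(A) QoS misclassification — fails on CPU on switch high, retransmits up, throughput capped below line rate, TTL-expired ICMP seen (predicts CPU on switch normal, not CPU on switch high)
(B) ARP table overflow — CPU on switch high match; retransmits up miss; broadcast traffic up match; throughput capped below line rate match; TTL-expired ICMP seen match
(C) spanning-tree reconvergence — CPU on switch high miss; retransmits up match; broadcast traffic up miss; throughput capped below line rate match; TTL-expired ICMP seen match
(D) asymmetric routing — does not account for CPU on switch high, throughput capped below line rate
(E) BGP route flap — CPU on switch high miss; retransmits up match; broadcast traffic up miss; throughput capped below line rate miss; TTL-expired ICMP seen match
(F) multicast storm — does not account for CPU on switch high
None of the listed candidates fits everything.

none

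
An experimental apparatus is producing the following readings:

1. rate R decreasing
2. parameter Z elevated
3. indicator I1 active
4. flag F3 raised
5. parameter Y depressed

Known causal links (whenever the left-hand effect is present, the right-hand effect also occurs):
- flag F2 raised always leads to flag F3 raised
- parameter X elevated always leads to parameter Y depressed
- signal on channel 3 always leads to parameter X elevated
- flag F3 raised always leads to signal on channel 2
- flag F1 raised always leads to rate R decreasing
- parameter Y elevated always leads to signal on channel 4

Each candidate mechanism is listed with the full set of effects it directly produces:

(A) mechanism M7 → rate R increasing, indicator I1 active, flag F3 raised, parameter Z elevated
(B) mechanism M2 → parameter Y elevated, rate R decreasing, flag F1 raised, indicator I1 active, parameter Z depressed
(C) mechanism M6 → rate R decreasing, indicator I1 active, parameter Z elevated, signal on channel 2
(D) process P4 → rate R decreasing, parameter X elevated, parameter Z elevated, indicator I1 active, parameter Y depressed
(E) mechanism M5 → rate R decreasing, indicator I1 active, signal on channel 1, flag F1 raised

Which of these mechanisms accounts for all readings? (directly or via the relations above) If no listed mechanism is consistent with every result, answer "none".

Checking each candidate against the observations:
(A) mechanism M7 — rate R decreasing miss; parameter Z elevated match; indicator I1 active match; flag F3 raised match; parameter Y depressed miss
(B) mechanism M2 — fails on parameter Z elevated, flag F3 raised, parameter Y depressed (predicts parameter Z depressed, not parameter Z elevated; predicts parameter Y elevated, not parameter Y depressed)
(C) mechanism M6 — does not account for flag F3 raised, parameter Y depressed
(D) process P4 — does not account for flag F3 raised
(E) mechanism M5 — does not account for parameter Z elevated, flag F3 raised, parameter Y depressed
No candidate is consistent with all observations.

none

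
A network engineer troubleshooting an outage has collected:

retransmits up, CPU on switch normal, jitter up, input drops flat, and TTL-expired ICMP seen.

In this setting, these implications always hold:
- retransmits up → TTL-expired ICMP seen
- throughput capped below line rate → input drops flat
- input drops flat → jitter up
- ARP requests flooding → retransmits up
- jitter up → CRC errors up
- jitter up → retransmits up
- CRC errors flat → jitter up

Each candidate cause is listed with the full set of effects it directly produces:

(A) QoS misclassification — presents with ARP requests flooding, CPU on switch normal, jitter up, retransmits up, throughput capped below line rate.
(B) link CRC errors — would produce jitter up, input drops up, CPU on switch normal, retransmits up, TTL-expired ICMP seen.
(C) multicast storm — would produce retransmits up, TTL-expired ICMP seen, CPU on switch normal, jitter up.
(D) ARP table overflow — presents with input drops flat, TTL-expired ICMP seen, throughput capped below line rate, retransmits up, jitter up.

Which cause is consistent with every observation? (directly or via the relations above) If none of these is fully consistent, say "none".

Testing each hypothesis:
(A) QoS misclassification — accounts for every observation (input drops flat by throughput capped below line rate → input drops flat)
(B) link CRC errors — fails on input drops flat (predicts input drops up, not input drops flat)
(C) multicast storm — does not account for input drops flat
(D) ARP table overflow — retransmits up yes; CPU on switch normal NO; jitter up yes; input drops flat yes; TTL-expired ICMP seen yes
(A) alone accounts for all the evidence.

A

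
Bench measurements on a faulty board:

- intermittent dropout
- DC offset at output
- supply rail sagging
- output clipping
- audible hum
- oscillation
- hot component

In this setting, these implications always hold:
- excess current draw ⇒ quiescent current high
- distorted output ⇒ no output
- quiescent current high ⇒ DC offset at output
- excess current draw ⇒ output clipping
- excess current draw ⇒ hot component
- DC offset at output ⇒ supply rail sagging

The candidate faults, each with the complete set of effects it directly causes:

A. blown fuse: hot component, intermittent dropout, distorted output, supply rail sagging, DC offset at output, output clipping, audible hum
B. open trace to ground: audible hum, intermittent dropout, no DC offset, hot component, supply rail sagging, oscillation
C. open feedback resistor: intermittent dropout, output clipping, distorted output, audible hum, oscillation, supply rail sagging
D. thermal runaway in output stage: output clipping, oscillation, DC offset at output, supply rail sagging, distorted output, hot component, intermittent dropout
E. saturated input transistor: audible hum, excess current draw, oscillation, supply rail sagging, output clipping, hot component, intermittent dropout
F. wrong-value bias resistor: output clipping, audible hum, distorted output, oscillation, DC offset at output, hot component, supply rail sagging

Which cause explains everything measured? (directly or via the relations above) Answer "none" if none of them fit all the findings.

Testing each hypothesis:
(A) blown fuse — intermittent dropout +; DC offset at output +; supply rail sagging +; output clipping +; audible hum +; oscillation -; hot component +
(B) open trace to ground — intermittent dropout +; DC offset at output -; supply rail sagging +; output clipping -; audible hum +; oscillation +; hot component +
(C) open feedback resistor — does not account for DC offset at output, hot component
(D) thermal runaway in output stage — intermittent dropout +; DC offset at output +; supply rail sagging +; output clipping +; audible hum -; oscillation +; hot component +
(E) saturated input transistor — accounts for every observation (DC offset at output by excess current draw → quiescent current high → DC offset at output)
(F) wrong-value bias resistor — intermittent dropout -; DC offset at output +; supply rail sagging +; output clipping +; audible hum +; oscillation +; hot component +
Only (E) is consistent with every observation.

E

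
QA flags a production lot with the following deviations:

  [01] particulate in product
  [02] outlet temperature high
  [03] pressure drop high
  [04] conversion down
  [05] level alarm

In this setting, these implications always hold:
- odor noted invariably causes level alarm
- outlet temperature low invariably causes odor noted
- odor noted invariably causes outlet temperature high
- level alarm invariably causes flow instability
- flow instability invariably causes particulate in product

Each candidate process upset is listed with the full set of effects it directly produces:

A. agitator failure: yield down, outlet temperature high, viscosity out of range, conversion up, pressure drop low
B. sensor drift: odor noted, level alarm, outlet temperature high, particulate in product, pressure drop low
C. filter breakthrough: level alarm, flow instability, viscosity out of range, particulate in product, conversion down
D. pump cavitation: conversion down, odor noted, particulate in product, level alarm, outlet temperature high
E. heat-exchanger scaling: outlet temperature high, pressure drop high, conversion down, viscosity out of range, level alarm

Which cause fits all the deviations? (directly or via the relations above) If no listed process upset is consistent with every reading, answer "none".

For each candidate, compare predicted effects to what was observed:
(A) agitator failure — particulate in product NO; outlet temperature high yes; pressure drop high NO; conversion down NO; level alarm NO
(B) sensor drift — fails on pressure drop high, conversion down (predicts pressure drop low, not pressure drop high)
(C) filter breakthrough — does not account for outlet temperature high, pressure drop high
(D) pump cavitation — particulate in product yes; outlet temperature high yes; pressure drop high NO; conversion down yes; level alarm yes
(E) heat-exchanger scaling — particulate in product yes (via level alarm → flow instability → particulate in product); outlet temperature high yes; pressure drop high yes; conversion down yes; level alarm yes
(E) is the only candidate with no mismatches.

E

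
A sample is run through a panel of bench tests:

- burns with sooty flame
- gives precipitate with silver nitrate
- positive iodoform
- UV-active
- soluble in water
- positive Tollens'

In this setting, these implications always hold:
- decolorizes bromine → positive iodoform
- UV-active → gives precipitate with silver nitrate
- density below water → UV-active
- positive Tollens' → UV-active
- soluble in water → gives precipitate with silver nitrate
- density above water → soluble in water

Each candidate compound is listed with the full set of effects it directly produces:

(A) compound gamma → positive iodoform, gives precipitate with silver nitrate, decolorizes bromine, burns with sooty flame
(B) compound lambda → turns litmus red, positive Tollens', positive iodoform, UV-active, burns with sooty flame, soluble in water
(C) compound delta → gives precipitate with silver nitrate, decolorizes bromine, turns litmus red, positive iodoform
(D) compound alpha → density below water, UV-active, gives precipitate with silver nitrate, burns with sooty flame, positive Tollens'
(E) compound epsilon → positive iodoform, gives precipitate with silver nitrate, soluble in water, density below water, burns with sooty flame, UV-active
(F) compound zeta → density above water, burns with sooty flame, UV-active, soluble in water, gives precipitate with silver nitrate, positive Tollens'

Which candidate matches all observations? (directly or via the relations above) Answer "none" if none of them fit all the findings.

For each candidate, compare predicted effects to what was observed:
(A) compound gamma — does not account for UV-active, soluble in water, positive Tollens'
(B) compound lambda — accounts for every observation (gives precipitate with silver nitrate by UV-active → gives precipitate with silver nitrate)
(C) compound delta — burns with sooty flame -; gives precipitate with silver nitrate +; positive iodoform +; UV-active -; soluble in water -; positive Tollens' -
(D) compound alpha — burns with sooty flame +; gives precipitate with silver nitrate +; positive iodoform -; UV-active +; soluble in water -; positive Tollens' +
(E) compound epsilon — burns with sooty flame +; gives precipitate with silver nitrate +; positive iodoform +; UV-active +; soluble in water +; positive Tollens' -
(F) compound zeta — does not account for positive iodoform
Only (B) is consistent with every observation.

B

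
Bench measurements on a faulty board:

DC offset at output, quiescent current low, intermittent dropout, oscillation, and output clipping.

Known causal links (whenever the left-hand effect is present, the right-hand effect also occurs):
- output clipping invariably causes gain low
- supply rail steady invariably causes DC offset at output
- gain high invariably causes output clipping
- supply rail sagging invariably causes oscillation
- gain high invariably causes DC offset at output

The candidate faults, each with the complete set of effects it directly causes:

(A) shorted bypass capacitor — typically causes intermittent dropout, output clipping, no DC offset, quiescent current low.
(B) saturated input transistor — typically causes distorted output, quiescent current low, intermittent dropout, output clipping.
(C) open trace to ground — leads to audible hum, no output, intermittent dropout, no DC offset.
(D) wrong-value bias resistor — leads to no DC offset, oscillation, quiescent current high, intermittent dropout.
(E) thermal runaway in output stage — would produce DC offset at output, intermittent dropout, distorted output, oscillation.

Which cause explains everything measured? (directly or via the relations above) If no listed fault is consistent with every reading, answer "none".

none

Per-candidate check:
(A) shorted bypass capacitor — DC offset at output ✗; quiescent current low ✓; intermittent dropout ✓; oscillation ✗; output clipping ✓
(B) saturated input transistor — DC offset at output ✗; quiescent current low ✓; intermittent dropout ✓; oscillation ✗; output clipping ✓
(C) open trace to ground — DC offset at output ✗; quiescent current low ✗; intermittent dropout ✓; oscillation ✗; output clipping ✗
(D) wrong-value bias resistor — DC offset at output ✗; quiescent current low ✗; intermittent dropout ✓; oscillation ✓; output clipping ✗
(E) thermal runaway in output stage — DC offset at output ✓; quiescent current low ✗; intermittent dropout ✓; oscillation ✓; output clipping ✗
No candidate is consistent with all observations.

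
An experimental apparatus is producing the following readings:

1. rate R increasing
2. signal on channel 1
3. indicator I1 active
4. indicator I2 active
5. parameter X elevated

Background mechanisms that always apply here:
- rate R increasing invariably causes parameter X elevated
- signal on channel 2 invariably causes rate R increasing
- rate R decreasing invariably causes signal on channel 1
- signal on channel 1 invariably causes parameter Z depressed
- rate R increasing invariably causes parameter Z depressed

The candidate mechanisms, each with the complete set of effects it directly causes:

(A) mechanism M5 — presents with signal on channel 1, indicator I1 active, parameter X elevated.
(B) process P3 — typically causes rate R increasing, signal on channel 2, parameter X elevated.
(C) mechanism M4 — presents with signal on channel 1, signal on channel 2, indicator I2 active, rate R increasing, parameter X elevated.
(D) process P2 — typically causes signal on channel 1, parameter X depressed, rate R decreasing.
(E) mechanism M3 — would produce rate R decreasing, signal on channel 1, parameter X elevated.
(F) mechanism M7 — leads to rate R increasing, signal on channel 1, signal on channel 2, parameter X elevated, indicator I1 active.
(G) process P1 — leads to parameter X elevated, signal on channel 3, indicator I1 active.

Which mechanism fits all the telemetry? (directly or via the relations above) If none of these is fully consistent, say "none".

Testing each hypothesis:
(A) mechanism M5 — rate R increasing miss; signal on channel 1 match; indicator I1 active match; indicator I2 active miss; parameter X elevated match
(B) process P3 — does not account for signal on channel 1, indicator I1 active, indicator I2 active
(C) mechanism M4 — does not account for indicator I1 active
(D) process P2 — fails on rate R increasing, indicator I1 active, indicator I2 active, parameter X elevated (predicts rate R decreasing, not rate R increasing; predicts parameter X depressed, not parameter X elevated)
(E) mechanism M3 — rate R increasing miss; signal on channel 1 match; indicator I1 active miss; indicator I2 active miss; parameter X elevated match
(F) mechanism M7 — does not account for indicator I2 active
(G) process P1 — rate R increasing miss; signal on channel 1 miss; indicator I1 active match; indicator I2 active miss; parameter X elevated match
None of the listed candidates fits everything.

none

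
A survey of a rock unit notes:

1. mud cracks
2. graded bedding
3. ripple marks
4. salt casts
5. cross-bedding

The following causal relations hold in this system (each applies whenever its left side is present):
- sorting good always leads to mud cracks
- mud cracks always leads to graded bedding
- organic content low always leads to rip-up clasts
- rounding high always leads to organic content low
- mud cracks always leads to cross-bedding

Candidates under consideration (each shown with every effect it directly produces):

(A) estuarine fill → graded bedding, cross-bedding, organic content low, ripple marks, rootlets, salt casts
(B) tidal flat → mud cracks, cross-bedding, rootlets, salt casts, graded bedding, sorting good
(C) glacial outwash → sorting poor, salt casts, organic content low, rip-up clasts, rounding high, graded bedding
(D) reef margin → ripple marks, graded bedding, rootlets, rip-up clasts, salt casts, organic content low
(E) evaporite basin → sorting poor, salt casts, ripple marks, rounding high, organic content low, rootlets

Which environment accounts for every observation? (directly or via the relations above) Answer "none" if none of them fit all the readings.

none

For each candidate, compare predicted effects to what was observed:
(A) estuarine fill — mud cracks -; graded bedding +; ripple marks +; salt casts +; cross-bedding +
(B) tidal flat — mud cracks +; graded bedding +; ripple marks -; salt casts +; cross-bedding +
(C) glacial outwash — mud cracks -; graded bedding +; ripple marks -; salt casts +; cross-bedding -
(D) reef margin — mud cracks -; graded bedding +; ripple marks +; salt casts +; cross-bedding -
(E) evaporite basin — does not account for mud cracks, graded bedding, cross-bedding
Every candidate fails on at least one observation.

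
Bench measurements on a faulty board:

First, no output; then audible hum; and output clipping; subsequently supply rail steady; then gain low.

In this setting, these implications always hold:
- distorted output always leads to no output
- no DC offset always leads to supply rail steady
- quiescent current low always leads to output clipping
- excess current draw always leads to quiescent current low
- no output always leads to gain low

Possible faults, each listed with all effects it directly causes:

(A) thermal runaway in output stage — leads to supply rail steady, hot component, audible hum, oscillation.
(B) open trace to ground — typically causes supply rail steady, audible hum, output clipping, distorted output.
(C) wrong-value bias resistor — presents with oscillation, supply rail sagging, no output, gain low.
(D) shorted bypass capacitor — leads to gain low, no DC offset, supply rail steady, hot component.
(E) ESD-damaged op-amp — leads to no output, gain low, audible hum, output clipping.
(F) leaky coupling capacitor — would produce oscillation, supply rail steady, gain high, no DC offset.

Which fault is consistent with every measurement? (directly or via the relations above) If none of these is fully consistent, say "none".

B

Checking each candidate against the observations:
(A) thermal runaway in output stage — does not account for no output, output clipping, gain low
(B) open trace to ground — accounts for every observation (no output through distorted output → no output)
(C) wrong-value bias resistor — no output +; audible hum -; output clipping -; supply rail steady -; gain low +
(D) shorted bypass capacitor — does not account for no output, audible hum, output clipping
(E) ESD-damaged op-amp — no output +; audible hum +; output clipping +; supply rail steady -; gain low +
(F) leaky coupling capacitor — fails on no output, audible hum, output clipping, gain low (predicts gain high, not gain low)
Only (B) is consistent with every observation.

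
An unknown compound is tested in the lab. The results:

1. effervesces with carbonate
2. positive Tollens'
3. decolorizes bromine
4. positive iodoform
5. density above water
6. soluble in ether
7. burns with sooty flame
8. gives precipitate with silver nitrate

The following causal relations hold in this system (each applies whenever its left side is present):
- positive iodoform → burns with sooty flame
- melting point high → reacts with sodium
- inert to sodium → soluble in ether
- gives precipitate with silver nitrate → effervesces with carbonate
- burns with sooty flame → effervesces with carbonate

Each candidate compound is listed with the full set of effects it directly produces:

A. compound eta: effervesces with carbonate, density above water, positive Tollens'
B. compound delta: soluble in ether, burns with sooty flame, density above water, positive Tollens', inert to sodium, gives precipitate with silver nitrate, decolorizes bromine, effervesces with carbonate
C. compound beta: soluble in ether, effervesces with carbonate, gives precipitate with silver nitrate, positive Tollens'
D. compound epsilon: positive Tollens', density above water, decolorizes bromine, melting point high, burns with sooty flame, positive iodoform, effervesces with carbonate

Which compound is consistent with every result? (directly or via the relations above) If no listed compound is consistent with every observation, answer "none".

none

For each candidate, compare predicted effects to what was observed:
(A) compound eta — does not account for decolorizes bromine, positive iodoform, soluble in ether, burns with sooty flame, gives precipitate with silver nitrate
(B) compound delta — effervesces with carbonate +; positive Tollens' +; decolorizes bromine +; positive iodoform -; density above water +; soluble in ether +; burns with sooty flame +; gives precipitate with silver nitrate +
(C) compound beta — effervesces with carbonate +; positive Tollens' +; decolorizes bromine -; positive iodoform -; density above water -; soluble in ether +; burns with sooty flame -; gives precipitate with silver nitrate +
(D) compound epsilon — does not account for soluble in ether, gives precipitate with silver nitrate
Every candidate fails on at least one observation.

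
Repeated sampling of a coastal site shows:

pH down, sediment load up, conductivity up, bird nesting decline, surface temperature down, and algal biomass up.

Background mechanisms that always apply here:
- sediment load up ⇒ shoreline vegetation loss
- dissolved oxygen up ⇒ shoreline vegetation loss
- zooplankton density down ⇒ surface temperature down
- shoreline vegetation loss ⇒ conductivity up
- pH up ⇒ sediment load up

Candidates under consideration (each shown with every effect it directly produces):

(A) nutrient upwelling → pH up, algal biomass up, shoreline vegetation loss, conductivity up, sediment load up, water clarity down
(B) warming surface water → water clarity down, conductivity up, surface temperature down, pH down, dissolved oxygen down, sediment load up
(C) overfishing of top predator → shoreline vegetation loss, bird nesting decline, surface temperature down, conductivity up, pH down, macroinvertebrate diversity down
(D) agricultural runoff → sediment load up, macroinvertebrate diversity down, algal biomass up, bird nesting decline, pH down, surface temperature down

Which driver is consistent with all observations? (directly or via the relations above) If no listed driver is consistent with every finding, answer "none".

Per-candidate check:
(A) nutrient upwelling — pH down miss; sediment load up match; conductivity up match; bird nesting decline miss; surface temperature down miss; algal biomass up match
(B) warming surface water — pH down match; sediment load up match; conductivity up match; bird nesting decline miss; surface temperature down match; algal biomass up miss
(C) overfishing of top predator — does not account for sediment load up, algal biomass up
(D) agricultural runoff — pH down match; sediment load up match; conductivity up match (by sediment load up → shoreline vegetation loss → conductivity up); bird nesting decline match; surface temperature down match; algal biomass up match
(D) is the only candidate with no mismatches.

D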